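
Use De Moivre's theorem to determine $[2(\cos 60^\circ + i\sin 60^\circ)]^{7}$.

By De Moivre: z^n = r^n(cos(nθ) + i sin(nθ))
= 2^7(cos(7*60°) + i sin(7*60°))
= 128(cos 60° + i sin 60°)
= 64 + 64*sqrt(3)i


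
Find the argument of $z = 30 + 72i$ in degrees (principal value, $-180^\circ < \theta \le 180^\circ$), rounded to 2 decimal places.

θ = arctan(b/a) = arctan(72/30) (quadrant-adjusted) = 67.38°


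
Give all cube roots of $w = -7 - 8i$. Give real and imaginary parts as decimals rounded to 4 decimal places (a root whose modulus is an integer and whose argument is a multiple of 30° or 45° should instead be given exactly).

|w| = sqrt(113) ≈ 10.630146, arg(w) ≈ 228.814075°
Root modulus = sqrt(113)^(1/3) ≈ 2.198770
Root arguments: θ_k = (arg(w) + 360°k)/3 for k = 0, 1, ..., 2
Compute each root as (root modulus)(cos θ_k + i sin θ_k) using full-precision intermediates, then round to 4 decimal places.
Roots: 0.5218 + 2.1360i, -2.1107 - 0.6161i, 1.5889 - 1.5199i


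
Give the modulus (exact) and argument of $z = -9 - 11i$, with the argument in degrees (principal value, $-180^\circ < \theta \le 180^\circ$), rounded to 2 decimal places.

|z| = sqrt((-9)^2 + (-11)^2) = sqrt(202)
arg(z) = arctan(b/a) = arctan(-11/-9) (quadrant-adjusted) = -129.29°


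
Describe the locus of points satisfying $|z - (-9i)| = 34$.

|z - z0| = r describes a circle centered at z0 with radius r
Here z0 = -9i and r = 34
Locus: Circle centered at (0, -9) with radius 34


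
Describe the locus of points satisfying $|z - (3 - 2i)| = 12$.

|z - z0| = r describes a circle centered at z0 with radius r
Here z0 = 3 - 2i and r = 12
Locus: Circle centered at (3, -2) with radius 12


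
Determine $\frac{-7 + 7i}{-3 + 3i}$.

Multiply numerator and denominator by conjugate (-3 - 3i):
= (-7 + 7i)(-3 - 3i) / ((-3)^2 + 3^2)
= (42) / 18
Divide through by 6: (7) / 3
= 7/3


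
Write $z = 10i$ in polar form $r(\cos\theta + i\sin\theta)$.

r = |z| = sqrt(a^2 + b^2) = sqrt((0)^2 + (10)^2) = sqrt(0 + 100) = sqrt(100) = 10
a = 0 and b > 0, so z lies on the positive imaginary axis: θ = 90°
z = 10(cos 90° + i sin 90°)


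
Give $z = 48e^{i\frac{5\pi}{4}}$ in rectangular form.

a = r cos θ = 48 * -sqrt(2)/2 = -24*sqrt(2)
b = r sin θ = 48 * -sqrt(2)/2 = -24*sqrt(2)
z = -24*sqrt(2) - 24*sqrt(2)i


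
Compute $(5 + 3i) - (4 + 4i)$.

(5 - 4) + (3 - 4)i = 1 - i


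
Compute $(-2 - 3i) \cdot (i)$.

(a1*a2 - b1*b2) + (a1*b2 + b1*a2)i
= (0 - (-3)) + (-2 + 0)i
= 3 - 2i


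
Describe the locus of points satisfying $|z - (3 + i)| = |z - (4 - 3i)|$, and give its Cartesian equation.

|z - z1| = |z - z2| means z is equidistant from z1 and z2,
i.e. the perpendicular bisector of the segment from (3, 1) to (4, -3) (midpoint (7/2, -1)).
With z = x + yi, square both sides:
(x - 3)^2 + (y - 1)^2 = (x - 4)^2 + (y - (-3))^2
The x^2 and y^2 terms cancel: 2x + (-8)y = 25 - 10 = 15
Simplify: 2x - 8y = 15
Locus: Perpendicular bisector of the segment from (3, 1) to (4, -3): the line 2x - 8y = 15


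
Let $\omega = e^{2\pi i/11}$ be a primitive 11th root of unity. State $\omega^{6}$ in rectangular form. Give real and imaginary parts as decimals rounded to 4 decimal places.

ω^6 = e^(2πi·6/11) = e^(i·12π/11)
= cos(12π/11) + i sin(12π/11)
= -0.9595 - 0.2817i


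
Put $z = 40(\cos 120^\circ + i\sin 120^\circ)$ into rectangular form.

a = r cos θ = 40 * -1/2 = -20
b = r sin θ = 40 * sqrt(3)/2 = 20*sqrt(3)
z = -20 + 20*sqrt(3)i


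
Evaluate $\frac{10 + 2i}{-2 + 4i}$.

Multiply numerator and denominator by conjugate (-2 - 4i):
= (10 + 2i)(-2 - 4i) / ((-2)^2 + 4^2)
= (-12 - 44i) / 20
Divide through by 4: (-3 - 11i) / 5
= -3/5 - (11/5)i


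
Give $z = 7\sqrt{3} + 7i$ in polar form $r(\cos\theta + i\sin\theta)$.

r = |z| = sqrt(a^2 + b^2) = sqrt((7*sqrt(3))^2 + (7)^2) = sqrt(147 + 49) = sqrt(196) = 14
θ = arctan(b/a) = arctan(7/12.1244) (quadrant-adjusted) = 30°
z = 14(cos 30° + i sin 30°)


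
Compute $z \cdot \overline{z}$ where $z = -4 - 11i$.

z * conjugate(z) = |z|^2 = a^2 + b^2
= (-4)^2 + (-11)^2 = 137


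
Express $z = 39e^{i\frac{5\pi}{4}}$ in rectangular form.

a = r cos θ = 39 * -sqrt(2)/2 = -39*sqrt(2)/2
b = r sin θ = 39 * -sqrt(2)/2 = -39*sqrt(2)/2
z = -39*sqrt(2)/2 - (39*sqrt(2)/2)i


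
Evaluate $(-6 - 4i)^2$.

(a + bi)^2 = a^2 - b^2 + 2abi
= (-6)^2 - (-4)^2 + 2*(-6)*(-4)i
= 20 + 48i


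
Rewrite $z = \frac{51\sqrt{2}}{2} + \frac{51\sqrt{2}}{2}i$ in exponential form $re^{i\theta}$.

r = |z| = sqrt((51*sqrt(2)/2)^2 + (51*sqrt(2)/2)^2) = sqrt(2601/2 + 2601/2) = sqrt(2601) = 51
θ = arctan(b/a) = arctan(36.0624/36.0624) (quadrant-adjusted) = 45° = π/4
z = 51e^(i*π/4)


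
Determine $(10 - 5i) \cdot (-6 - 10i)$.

(a1*a2 - b1*b2) + (a1*b2 + b1*a2)i
= (-60 - 50) + (-100 + 30)i
= -110 - 70i


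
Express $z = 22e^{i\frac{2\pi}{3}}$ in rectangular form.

a = r cos θ = 22 * -1/2 = -11
b = r sin θ = 22 * sqrt(3)/2 = 11*sqrt(3)
z = -11 + 11*sqrt(3)i


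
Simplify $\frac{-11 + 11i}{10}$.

Divisor is real, so divide each part by 10:
= -11/10 + (11/10)i


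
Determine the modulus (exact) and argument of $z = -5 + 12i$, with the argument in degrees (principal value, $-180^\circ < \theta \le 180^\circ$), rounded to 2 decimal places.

|z| = sqrt((-5)^2 + 12^2) = 13
arg(z) = arctan(b/a) = arctan(12/-5) (quadrant-adjusted) = 112.62°


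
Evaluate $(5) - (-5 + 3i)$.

(5 - (-5)) + (0 - 3)i = 10 - 3i


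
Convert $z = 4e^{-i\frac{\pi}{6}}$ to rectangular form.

a = r cos θ = 4 * sqrt(3)/2 = 2*sqrt(3)
b = r sin θ = 4 * -1/2 = -2
z = 2*sqrt(3) - 2i


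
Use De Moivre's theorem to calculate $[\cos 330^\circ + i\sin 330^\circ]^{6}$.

By De Moivre: z^n = r^n(cos(nθ) + i sin(nθ))
= 1^6(cos(6*330°) + i sin(6*330°))
= 1(cos 180° + i sin 180°)
= -1


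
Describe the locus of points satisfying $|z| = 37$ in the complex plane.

|z| = 37 means sqrt(x^2 + y^2) = 37
This is a circle of radius 37 centered at the origin


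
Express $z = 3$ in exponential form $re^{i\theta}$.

r = |z| = sqrt((3)^2 + (0)^2) = sqrt(9 + 0) = sqrt(9) = 3
b = 0 and a > 0, so z lies on the positive real axis: θ = 0
z = 3e^(i*0) = 3


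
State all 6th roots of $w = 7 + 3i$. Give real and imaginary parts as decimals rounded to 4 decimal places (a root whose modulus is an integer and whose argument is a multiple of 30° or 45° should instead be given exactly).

|w| = sqrt(58) ≈ 7.615773, arg(w) ≈ 23.198591°
Root modulus = sqrt(58)^(1/6) ≈ 1.402660
Root arguments: θ_k = (arg(w) + 360°k)/6 for k = 0, 1, ..., 5
Compute each root as (root modulus)(cos θ_k + i sin θ_k) using full-precision intermediates, then round to 4 decimal places.
Roots: 1.3995 + 0.0946i, 0.6178 + 1.2593i, -0.7816 + 1.1647i, -1.3995 - 0.0946i, -0.6178 - 1.2593i, 0.7816 - 1.1647i


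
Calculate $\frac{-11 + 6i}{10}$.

Divisor is real, so divide each part by 10:
= -11/10 + (3/5)i


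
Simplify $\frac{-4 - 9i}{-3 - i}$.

Multiply numerator and denominator by conjugate (-3 + i):
= (-4 - 9i)(-3 + i) / ((-3)^2 + (-1)^2)
= (21 + 23i) / 10
= 21/10 + (23/10)i


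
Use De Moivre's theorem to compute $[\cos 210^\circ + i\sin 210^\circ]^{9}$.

By De Moivre: z^n = r^n(cos(nθ) + i sin(nθ))
= 1^9(cos(9*210°) + i sin(9*210°))
= 1(cos 90° + i sin 90°)
= i


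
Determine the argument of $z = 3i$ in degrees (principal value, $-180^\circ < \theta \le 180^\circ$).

a = 0 and b > 0, so z lies on the positive imaginary axis: θ = 90°


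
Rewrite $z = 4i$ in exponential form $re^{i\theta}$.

r = |z| = sqrt((0)^2 + (4)^2) = sqrt(0 + 16) = sqrt(16) = 4
a = 0 and b > 0, so z lies on the positive imaginary axis: θ = 90° = π/2
z = 4e^(i*π/2)


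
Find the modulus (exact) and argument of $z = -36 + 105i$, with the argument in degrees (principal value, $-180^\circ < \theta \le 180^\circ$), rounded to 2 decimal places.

|z| = sqrt((-36)^2 + 105^2) = 111
arg(z) = arctan(b/a) = arctan(105/-36) (quadrant-adjusted) = 108.92°


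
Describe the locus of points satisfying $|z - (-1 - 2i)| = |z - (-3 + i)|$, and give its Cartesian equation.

|z - z1| = |z - z2| means z is equidistant from z1 and z2,
i.e. the perpendicular bisector of the segment from (-1, -2) to (-3, 1) (midpoint (-2, -1/2)).
With z = x + yi, square both sides:
(x - (-1))^2 + (y - (-2))^2 = (x - (-3))^2 + (y - 1)^2
The x^2 and y^2 terms cancel: -4x + 6y = 10 - 5 = 5
Simplify: 4x - 6y = -5
Locus: Perpendicular bisector of the segment from (-1, -2) to (-3, 1): the line 4x - 6y = -5


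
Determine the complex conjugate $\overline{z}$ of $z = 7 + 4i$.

If z = a + bi, then conjugate(z) = a - bi
conjugate(7 + 4i) = 7 - 4i


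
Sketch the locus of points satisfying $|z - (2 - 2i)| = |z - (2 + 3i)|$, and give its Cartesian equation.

|z - z1| = |z - z2| means z is equidistant from z1 and z2,
i.e. the perpendicular bisector of the segment from (2, -2) to (2, 3) (midpoint (2, 1/2)).
With z = x + yi, square both sides:
(x - 2)^2 + (y - (-2))^2 = (x - 2)^2 + (y - 3)^2
The x^2 and y^2 terms cancel: 0x + 10y = 13 - 8 = 5
Simplify: y = 1/2
Locus: Perpendicular bisector of the segment from (2, -2) to (2, 3): the line y = 1/2


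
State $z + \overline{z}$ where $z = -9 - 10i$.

z + conjugate(z) = (a + bi) + (a - bi) = 2a
= 2 * (-9) = -18


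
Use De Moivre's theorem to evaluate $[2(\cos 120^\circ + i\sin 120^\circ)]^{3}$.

By De Moivre: z^n = r^n(cos(nθ) + i sin(nθ))
= 2^3(cos(3*120°) + i sin(3*120°))
= 8(cos 0° + i sin 0°)
= 8


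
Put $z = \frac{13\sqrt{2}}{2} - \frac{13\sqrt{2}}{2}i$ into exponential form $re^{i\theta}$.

r = |z| = sqrt((13*sqrt(2)/2)^2 + (-13*sqrt(2)/2)^2) = sqrt(169/2 + 169/2) = sqrt(169) = 13
θ = arctan(b/a) = arctan(-9.1924/9.1924) (quadrant-adjusted) = -45° = -π/4
z = 13e^(-i*π/4)


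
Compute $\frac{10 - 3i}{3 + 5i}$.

Multiply numerator and denominator by conjugate (3 - 5i):
= (10 - 3i)(3 - 5i) / (3^2 + 5^2)
= (15 - 59i) / 34
= 15/34 - (59/34)i


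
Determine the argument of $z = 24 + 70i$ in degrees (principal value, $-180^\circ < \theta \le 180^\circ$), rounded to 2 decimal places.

θ = arctan(b/a) = arctan(70/24) (quadrant-adjusted) = 71.08°


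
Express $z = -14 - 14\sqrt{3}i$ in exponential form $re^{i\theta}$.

r = |z| = sqrt((-14)^2 + (-14*sqrt(3))^2) = sqrt(196 + 588) = sqrt(784) = 28
θ = arctan(b/a) = arctan(-24.2487/-14) (quadrant-adjusted) = -120° = -2π/3
z = 28e^(-i*2π/3)


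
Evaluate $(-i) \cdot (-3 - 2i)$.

(a1*a2 - b1*b2) + (a1*b2 + b1*a2)i
= (0 - 2) + (0 + 3)i
= -2 + 3i


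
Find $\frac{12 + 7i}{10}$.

Divisor is real, so divide each part by 10:
= 6/5 + (7/10)i


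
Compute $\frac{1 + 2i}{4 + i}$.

Multiply numerator and denominator by conjugate (4 - i):
= (1 + 2i)(4 - i) / (4^2 + 1^2)
= (6 + 7i) / 17
= 6/17 + (7/17)i


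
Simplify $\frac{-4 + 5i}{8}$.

Divisor is real, so divide each part by 8:
= -1/2 + (5/8)i


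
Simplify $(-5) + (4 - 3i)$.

(-5 + 4) + (0 + (-3))i = -1 - 3i


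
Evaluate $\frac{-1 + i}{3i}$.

Multiply numerator and denominator by conjugate (-3i):
= (-1 + i)(-3i) / (0^2 + 3^2)
= (3 + 3i) / 9
Divide through by 3: (1 + i) / 3
= 1/3 + (1/3)i


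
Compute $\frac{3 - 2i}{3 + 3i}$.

Multiply numerator and denominator by conjugate (3 - 3i):
= (3 - 2i)(3 - 3i) / (3^2 + 3^2)
= (3 - 15i) / 18
Divide through by 3: (1 - 5i) / 6
= 1/6 - (5/6)i


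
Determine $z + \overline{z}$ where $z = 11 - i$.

z + conjugate(z) = (a + bi) + (a - bi) = 2a
= 2 * 11 = 22


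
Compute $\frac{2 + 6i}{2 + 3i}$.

Multiply numerator and denominator by conjugate (2 - 3i):
= (2 + 6i)(2 - 3i) / (2^2 + 3^2)
= (22 + 6i) / 13
= 22/13 + (6/13)i


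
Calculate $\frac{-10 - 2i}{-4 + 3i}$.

Multiply numerator and denominator by conjugate (-4 - 3i):
= (-10 - 2i)(-4 - 3i) / ((-4)^2 + 3^2)
= (34 + 38i) / 25
= 34/25 + (38/25)i


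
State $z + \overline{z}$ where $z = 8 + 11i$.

z + conjugate(z) = (a + bi) + (a - bi) = 2a
= 2 * 8 = 16


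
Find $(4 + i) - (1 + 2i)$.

(4 - 1) + (1 - 2)i = 3 - i


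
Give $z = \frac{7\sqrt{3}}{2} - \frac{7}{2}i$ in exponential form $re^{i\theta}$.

r = |z| = sqrt((7*sqrt(3)/2)^2 + (-7/2)^2) = sqrt(147/4 + 49/4) = sqrt(49) = 7
θ = arctan(b/a) = arctan(-3.5/6.0622) (quadrant-adjusted) = -30° = -π/6
z = 7e^(-i*π/6)


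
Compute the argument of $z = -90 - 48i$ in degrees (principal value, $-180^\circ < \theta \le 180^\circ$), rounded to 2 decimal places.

θ = arctan(b/a) = arctan(-48/-90) (quadrant-adjusted) = -151.93°


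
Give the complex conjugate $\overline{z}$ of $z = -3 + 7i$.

If z = a + bi, then conjugate(z) = a - bi
conjugate(-3 + 7i) = -3 - 7i


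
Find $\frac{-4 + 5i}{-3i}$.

Multiply numerator and denominator by conjugate (3i):
= (-4 + 5i)(3i) / (0^2 + (-3)^2)
= (-15 - 12i) / 9
Divide through by 3: (-5 - 4i) / 3
= -5/3 - (4/3)i


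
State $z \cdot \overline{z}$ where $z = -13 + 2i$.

z * conjugate(z) = |z|^2 = a^2 + b^2
= (-13)^2 + 2^2 = 173


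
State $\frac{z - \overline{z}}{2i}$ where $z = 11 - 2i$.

z - conjugate(z) = 2bi
(z - conjugate(z))/(2i) = 2bi/(2i) = b = -2


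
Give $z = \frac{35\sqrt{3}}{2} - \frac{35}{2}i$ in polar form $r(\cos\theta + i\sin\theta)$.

r = |z| = sqrt(a^2 + b^2) = sqrt((35*sqrt(3)/2)^2 + (-35/2)^2) = sqrt(3675/4 + 1225/4) = sqrt(1225) = 35
θ = arctan(b/a) = arctan(-17.5/30.3109) (quadrant-adjusted) = 330°
z = 35(cos 330° + i sin 330°)


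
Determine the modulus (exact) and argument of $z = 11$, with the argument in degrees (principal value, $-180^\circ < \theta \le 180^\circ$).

|z| = sqrt(11^2 + 0^2) = 11
b = 0 and a > 0, so z lies on the positive real axis: arg(z) = 0°


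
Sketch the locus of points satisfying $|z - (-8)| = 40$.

|z - z0| = r describes a circle centered at z0 with radius r
Here z0 = -8 and r = 40
Locus: Circle centered at (-8, 0) with radius 40


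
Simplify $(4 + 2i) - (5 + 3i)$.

(4 - 5) + (2 - 3)i = -1 - i


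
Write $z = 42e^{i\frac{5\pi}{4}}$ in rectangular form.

a = r cos θ = 42 * -sqrt(2)/2 = -21*sqrt(2)
b = r sin θ = 42 * -sqrt(2)/2 = -21*sqrt(2)
z = -21*sqrt(2) - 21*sqrt(2)i


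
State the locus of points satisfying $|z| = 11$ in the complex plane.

|z| = 11 means sqrt(x^2 + y^2) = 11
This is a circle of radius 11 centered at the origin


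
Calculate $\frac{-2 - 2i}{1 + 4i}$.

Multiply numerator and denominator by conjugate (1 - 4i):
= (-2 - 2i)(1 - 4i) / (1^2 + 4^2)
= (-10 + 6i) / 17
= -10/17 + (6/17)i


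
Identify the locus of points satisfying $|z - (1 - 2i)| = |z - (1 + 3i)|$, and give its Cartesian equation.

|z - z1| = |z - z2| means z is equidistant from z1 and z2,
i.e. the perpendicular bisector of the segment from (1, -2) to (1, 3) (midpoint (1, 1/2)).
With z = x + yi, square both sides:
(x - 1)^2 + (y - (-2))^2 = (x - 1)^2 + (y - 3)^2
The x^2 and y^2 terms cancel: 0x + 10y = 10 - 5 = 5
Simplify: y = 1/2
Locus: Perpendicular bisector of the segment from (1, -2) to (1, 3): the line y = 1/2


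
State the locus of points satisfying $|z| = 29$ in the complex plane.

|z| = 29 means sqrt(x^2 + y^2) = 29
This is a circle of radius 29 centered at the origin


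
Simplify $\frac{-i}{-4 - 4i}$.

Multiply numerator and denominator by conjugate (-4 + 4i):
= (-i)(-4 + 4i) / ((-4)^2 + (-4)^2)
= (4 + 4i) / 32
Divide through by 4: (1 + i) / 8
= 1/8 + (1/8)i


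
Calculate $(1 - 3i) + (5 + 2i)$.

(1 + 5) + (-3 + 2)i = 6 - i


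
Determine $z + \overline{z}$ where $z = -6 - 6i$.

z + conjugate(z) = (a + bi) + (a - bi) = 2a
= 2 * (-6) = -12


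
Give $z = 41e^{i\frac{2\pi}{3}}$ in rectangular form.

a = r cos θ = 41 * -1/2 = -41/2
b = r sin θ = 41 * sqrt(3)/2 = 41*sqrt(3)/2
z = -41/2 + (41*sqrt(3)/2)i


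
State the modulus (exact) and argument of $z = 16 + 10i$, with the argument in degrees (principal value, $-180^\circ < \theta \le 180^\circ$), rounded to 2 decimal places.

|z| = sqrt(16^2 + 10^2) = sqrt(356)
arg(z) = arctan(b/a) = arctan(10/16) (quadrant-adjusted) = 32.01°


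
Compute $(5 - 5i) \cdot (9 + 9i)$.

(a1*a2 - b1*b2) + (a1*b2 + b1*a2)i
= (45 - (-45)) + (45 + (-45))i
= 90


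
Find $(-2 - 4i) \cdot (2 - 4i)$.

(a1*a2 - b1*b2) + (a1*b2 + b1*a2)i
= (-4 - 16) + (8 + (-8))i
= -20


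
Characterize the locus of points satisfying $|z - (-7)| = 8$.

|z - z0| = r describes a circle centered at z0 with radius r
Here z0 = -7 and r = 8
Locus: Circle centered at (-7, 0) with radius 8


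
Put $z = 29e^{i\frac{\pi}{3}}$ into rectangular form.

a = r cos θ = 29 * 1/2 = 29/2
b = r sin θ = 29 * sqrt(3)/2 = 29*sqrt(3)/2
z = 29/2 + (29*sqrt(3)/2)i


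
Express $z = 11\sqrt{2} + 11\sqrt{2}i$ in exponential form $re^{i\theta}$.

r = |z| = sqrt((11*sqrt(2))^2 + (11*sqrt(2))^2) = sqrt(242 + 242) = sqrt(484) = 22
θ = arctan(b/a) = arctan(15.5563/15.5563) (quadrant-adjusted) = 45° = π/4
z = 22e^(i*π/4)


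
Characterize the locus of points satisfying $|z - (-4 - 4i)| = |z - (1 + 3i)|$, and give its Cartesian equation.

|z - z1| = |z - z2| means z is equidistant from z1 and z2,
i.e. the perpendicular bisector of the segment from (-4, -4) to (1, 3) (midpoint (-3/2, -1/2)).
With z = x + yi, square both sides:
(x - (-4))^2 + (y - (-4))^2 = (x - 1)^2 + (y - 3)^2
The x^2 and y^2 terms cancel: 10x + 14y = 10 - 32 = -22
Simplify: 5x + 7y = -11
Locus: Perpendicular bisector of the segment from (-4, -4) to (1, 3): the line 5x + 7y = -11


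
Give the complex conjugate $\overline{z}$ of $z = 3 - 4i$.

If z = a + bi, then conjugate(z) = a - bi
conjugate(3 - 4i) = 3 + 4i


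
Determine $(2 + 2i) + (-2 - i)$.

(2 + (-2)) + (2 + (-1))i = i


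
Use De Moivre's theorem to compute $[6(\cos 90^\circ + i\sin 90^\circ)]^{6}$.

By De Moivre: z^n = r^n(cos(nθ) + i sin(nθ))
= 6^6(cos(6*90°) + i sin(6*90°))
= 46656(cos 180° + i sin 180°)
= -46656


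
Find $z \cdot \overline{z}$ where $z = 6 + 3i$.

z * conjugate(z) = |z|^2 = a^2 + b^2
= 6^2 + 3^2 = 45


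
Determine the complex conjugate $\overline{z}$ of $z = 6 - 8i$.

If z = a + bi, then conjugate(z) = a - bi
conjugate(6 - 8i) = 6 + 8i


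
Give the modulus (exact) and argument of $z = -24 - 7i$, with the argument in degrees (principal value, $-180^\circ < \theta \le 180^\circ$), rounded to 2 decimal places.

|z| = sqrt((-24)^2 + (-7)^2) = 25
arg(z) = arctan(b/a) = arctan(-7/-24) (quadrant-adjusted) = -163.74°


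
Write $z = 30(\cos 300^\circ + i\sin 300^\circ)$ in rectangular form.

a = r cos θ = 30 * 1/2 = 15
b = r sin θ = 30 * -sqrt(3)/2 = -15*sqrt(3)
z = 15 - 15*sqrt(3)i


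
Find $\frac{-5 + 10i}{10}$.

Divisor is real, so divide each part by 10:
= -1/2 + i


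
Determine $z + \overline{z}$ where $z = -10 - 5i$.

z + conjugate(z) = (a + bi) + (a - bi) = 2a
= 2 * (-10) = -20


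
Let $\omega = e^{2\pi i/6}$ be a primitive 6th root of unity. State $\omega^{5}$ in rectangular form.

ω^5 = e^(2πi·5/6) = e^(i·5π/3)
= cos(5π/3) + i sin(5π/3)
= 1/2 - (sqrt(3)/2)i


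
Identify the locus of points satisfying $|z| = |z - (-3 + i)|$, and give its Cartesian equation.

|z - z1| = |z - z2| means z is equidistant from z1 and z2,
i.e. the perpendicular bisector of the segment from (0, 0) to (-3, 1) (midpoint (-3/2, 1/2)).
With z = x + yi, square both sides:
(x - 0)^2 + (y - 0)^2 = (x - (-3))^2 + (y - 1)^2
The x^2 and y^2 terms cancel: -6x + 2y = 10 - 0 = 10
Simplify: 3x - y = -5
Locus: Perpendicular bisector of the segment from (0, 0) to (-3, 1): the line 3x - y = -5


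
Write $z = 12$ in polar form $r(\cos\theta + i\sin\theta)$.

r = |z| = sqrt(a^2 + b^2) = sqrt((12)^2 + (0)^2) = sqrt(144 + 0) = sqrt(144) = 12
b = 0 and a > 0, so z lies on the positive real axis: θ = 0°
z = 12(cos 0° + i sin 0°)


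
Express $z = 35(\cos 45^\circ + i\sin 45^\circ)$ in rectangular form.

a = r cos θ = 35 * sqrt(2)/2 = 35*sqrt(2)/2
b = r sin θ = 35 * sqrt(2)/2 = 35*sqrt(2)/2
z = 35*sqrt(2)/2 + (35*sqrt(2)/2)i


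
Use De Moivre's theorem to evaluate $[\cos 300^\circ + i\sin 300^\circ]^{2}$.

By De Moivre: z^n = r^n(cos(nθ) + i sin(nθ))
= 1^2(cos(2*300°) + i sin(2*300°))
= 1(cos 240° + i sin 240°)
= -1/2 - (sqrt(3)/2)i


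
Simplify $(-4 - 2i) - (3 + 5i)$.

(-4 - 3) + (-2 - 5)i = -7 - 7i


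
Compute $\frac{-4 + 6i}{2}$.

Divisor is real, so divide each part by 2:
= -2 + 3i


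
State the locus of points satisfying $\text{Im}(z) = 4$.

Im(z) = y where z = x + yi; the equation y = 4 is satisfied by all points with that y-coordinate
Locus: Horizontal line y = 4


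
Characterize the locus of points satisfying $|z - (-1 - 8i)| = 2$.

|z - z0| = r describes a circle centered at z0 with radius r
Here z0 = -1 - 8i and r = 2
Locus: Circle centered at (-1, -8) with radius 2


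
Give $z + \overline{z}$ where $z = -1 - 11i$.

z + conjugate(z) = (a + bi) + (a - bi) = 2a
= 2 * (-1) = -2


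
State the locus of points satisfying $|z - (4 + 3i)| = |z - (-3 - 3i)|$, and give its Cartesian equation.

|z - z1| = |z - z2| means z is equidistant from z1 and z2,
i.e. the perpendicular bisector of the segment from (4, 3) to (-3, -3) (midpoint (1/2, 0)).
With z = x + yi, square both sides:
(x - 4)^2 + (y - 3)^2 = (x - (-3))^2 + (y - (-3))^2
The x^2 and y^2 terms cancel: -14x + (-12)y = 18 - 25 = -7
Simplify: 14x + 12y = 7
Locus: Perpendicular bisector of the segment from (4, 3) to (-3, -3): the line 14x + 12y = 7


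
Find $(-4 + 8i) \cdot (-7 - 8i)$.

(a1*a2 - b1*b2) + (a1*b2 + b1*a2)i
= (28 - (-64)) + (32 + (-56))i
= 92 - 24i


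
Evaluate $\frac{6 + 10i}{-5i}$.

Multiply numerator and denominator by conjugate (5i):
= (6 + 10i)(5i) / (0^2 + (-5)^2)
= (-50 + 30i) / 25
Divide through by 5: (-10 + 6i) / 5
= -2 + (6/5)i


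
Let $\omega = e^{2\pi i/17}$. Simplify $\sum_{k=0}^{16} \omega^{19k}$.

Let ζ = ω^19 = e^(2πi·19/17). Since 17 ∤ 19, ζ ≠ 1.
Sum = Σ_{k=0}^{16} ζ^k = (ζ^17 - 1)/(ζ - 1) = (ω^{19·17} - 1)/(ζ - 1) = (1 - 1)/(ζ - 1) = 0


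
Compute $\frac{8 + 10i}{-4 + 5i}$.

Multiply numerator and denominator by conjugate (-4 - 5i):
= (8 + 10i)(-4 - 5i) / ((-4)^2 + 5^2)
= (18 - 80i) / 41
= 18/41 - (80/41)i


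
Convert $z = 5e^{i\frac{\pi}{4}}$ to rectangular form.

a = r cos θ = 5 * sqrt(2)/2 = 5*sqrt(2)/2
b = r sin θ = 5 * sqrt(2)/2 = 5*sqrt(2)/2
z = 5*sqrt(2)/2 + (5*sqrt(2)/2)i


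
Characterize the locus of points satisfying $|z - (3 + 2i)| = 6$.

|z - z0| = r describes a circle centered at z0 with radius r
Here z0 = 3 + 2i and r = 6
Locus: Circle centered at (3, 2) with radius 6


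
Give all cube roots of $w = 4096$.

|w| = 4096, arg(w) = 0°
Root modulus = 4096^(1/3) = 16
Root arguments: θ_k = (0° + 360°k)/3 for k = 0, 1, ..., 2
Roots: 16, -8 + 8*sqrt(3)i, -8 - 8*sqrt(3)i


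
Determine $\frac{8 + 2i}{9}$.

Divisor is real, so divide each part by 9:
= 8/9 + (2/9)i


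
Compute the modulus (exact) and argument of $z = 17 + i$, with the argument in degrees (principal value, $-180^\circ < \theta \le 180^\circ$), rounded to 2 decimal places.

|z| = sqrt(17^2 + 1^2) = sqrt(290)
arg(z) = arctan(b/a) = arctan(1/17) (quadrant-adjusted) = 3.37°


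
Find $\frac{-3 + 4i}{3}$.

Divisor is real, so divide each part by 3:
= -1 + (4/3)i


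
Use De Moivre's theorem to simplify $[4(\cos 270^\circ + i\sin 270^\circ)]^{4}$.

By De Moivre: z^n = r^n(cos(nθ) + i sin(nθ))
= 4^4(cos(4*270°) + i sin(4*270°))
= 256(cos 0° + i sin 0°)
= 256


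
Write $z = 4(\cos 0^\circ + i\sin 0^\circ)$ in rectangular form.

a = r cos θ = 4 * 1 = 4
b = r sin θ = 4 * 0 = 0
z = 4


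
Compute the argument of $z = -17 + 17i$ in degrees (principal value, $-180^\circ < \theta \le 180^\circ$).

θ = arctan(b/a) = arctan(17/-17) (quadrant-adjusted) = 135°


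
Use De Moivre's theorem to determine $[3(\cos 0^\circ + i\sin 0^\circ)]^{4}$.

By De Moivre: z^n = r^n(cos(nθ) + i sin(nθ))
= 3^4(cos(4*0°) + i sin(4*0°))
= 81(cos 0° + i sin 0°)
= 81


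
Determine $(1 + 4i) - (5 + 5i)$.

(1 - 5) + (4 - 5)i = -4 - i


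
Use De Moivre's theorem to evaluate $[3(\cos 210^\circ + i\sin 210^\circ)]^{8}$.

By De Moivre: z^n = r^n(cos(nθ) + i sin(nθ))
= 3^8(cos(8*210°) + i sin(8*210°))
= 6561(cos 240° + i sin 240°)
= -6561/2 - (6561*sqrt(3)/2)i


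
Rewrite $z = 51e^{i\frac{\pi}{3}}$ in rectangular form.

a = r cos θ = 51 * 1/2 = 51/2
b = r sin θ = 51 * sqrt(3)/2 = 51*sqrt(3)/2
z = 51/2 + (51*sqrt(3)/2)i


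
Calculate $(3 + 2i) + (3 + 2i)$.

(3 + 3) + (2 + 2)i = 6 + 4i


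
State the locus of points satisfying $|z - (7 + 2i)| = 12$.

|z - z0| = r describes a circle centered at z0 with radius r
Here z0 = 7 + 2i and r = 12
Locus: Circle centered at (7, 2) with radius 12


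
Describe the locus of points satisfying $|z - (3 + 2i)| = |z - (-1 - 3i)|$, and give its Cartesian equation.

|z - z1| = |z - z2| means z is equidistant from z1 and z2,
i.e. the perpendicular bisector of the segment from (3, 2) to (-1, -3) (midpoint (1, -1/2)).
With z = x + yi, square both sides:
(x - 3)^2 + (y - 2)^2 = (x - (-1))^2 + (y - (-3))^2
The x^2 and y^2 terms cancel: -8x + (-10)y = 10 - 13 = -3
Simplify: 8x + 10y = 3
Locus: Perpendicular bisector of the segment from (3, 2) to (-1, -3): the line 8x + 10y = 3


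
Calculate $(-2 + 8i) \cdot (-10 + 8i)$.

(a1*a2 - b1*b2) + (a1*b2 + b1*a2)i
= (20 - 64) + (-16 + (-80))i
= -44 - 96i


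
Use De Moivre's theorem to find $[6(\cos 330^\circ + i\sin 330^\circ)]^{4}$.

By De Moivre: z^n = r^n(cos(nθ) + i sin(nθ))
= 6^4(cos(4*330°) + i sin(4*330°))
= 1296(cos 240° + i sin 240°)
= -648 - 648*sqrt(3)i


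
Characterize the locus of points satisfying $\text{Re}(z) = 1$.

Re(z) = x where z = x + yi; the equation x = 1 is satisfied by all points with that x-coordinate
Locus: Vertical line x = 1


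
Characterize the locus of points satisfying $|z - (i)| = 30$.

|z - z0| = r describes a circle centered at z0 with radius r
Here z0 = i and r = 30
Locus: Circle centered at (0, 1) with radius 30


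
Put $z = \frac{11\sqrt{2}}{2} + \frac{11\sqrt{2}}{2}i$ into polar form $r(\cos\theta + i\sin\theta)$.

r = |z| = sqrt(a^2 + b^2) = sqrt((11*sqrt(2)/2)^2 + (11*sqrt(2)/2)^2) = sqrt(121/2 + 121/2) = sqrt(121) = 11
θ = arctan(b/a) = arctan(7.7782/7.7782) (quadrant-adjusted) = 45°
z = 11(cos 45° + i sin 45°)


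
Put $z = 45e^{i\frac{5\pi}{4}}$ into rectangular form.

a = r cos θ = 45 * -sqrt(2)/2 = -45*sqrt(2)/2
b = r sin θ = 45 * -sqrt(2)/2 = -45*sqrt(2)/2
z = -45*sqrt(2)/2 - (45*sqrt(2)/2)i


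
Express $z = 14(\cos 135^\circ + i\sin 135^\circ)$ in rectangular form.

a = r cos θ = 14 * -sqrt(2)/2 = -7*sqrt(2)
b = r sin θ = 14 * sqrt(2)/2 = 7*sqrt(2)
z = -7*sqrt(2) + 7*sqrt(2)i


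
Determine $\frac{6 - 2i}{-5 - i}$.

Multiply numerator and denominator by conjugate (-5 + i):
= (6 - 2i)(-5 + i) / ((-5)^2 + (-1)^2)
= (-28 + 16i) / 26
Divide through by 2: (-14 + 8i) / 13
= -14/13 + (8/13)i


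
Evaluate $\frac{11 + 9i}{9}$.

Divisor is real, so divide each part by 9:
= 11/9 + i


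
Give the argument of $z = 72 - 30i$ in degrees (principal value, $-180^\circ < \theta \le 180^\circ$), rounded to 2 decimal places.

θ = arctan(b/a) = arctan(-30/72) (quadrant-adjusted) = -22.62°


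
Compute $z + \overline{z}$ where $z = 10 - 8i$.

z + conjugate(z) = (a + bi) + (a - bi) = 2a
= 2 * 10 = 20


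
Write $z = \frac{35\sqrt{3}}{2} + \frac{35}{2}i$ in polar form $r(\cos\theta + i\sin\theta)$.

r = |z| = sqrt(a^2 + b^2) = sqrt((35*sqrt(3)/2)^2 + (35/2)^2) = sqrt(3675/4 + 1225/4) = sqrt(1225) = 35
θ = arctan(b/a) = arctan(17.5/30.3109) (quadrant-adjusted) = 30°
z = 35(cos 30° + i sin 30°)


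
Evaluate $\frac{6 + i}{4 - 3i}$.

Multiply numerator and denominator by conjugate (4 + 3i):
= (6 + i)(4 + 3i) / (4^2 + (-3)^2)
= (21 + 22i) / 25
= 21/25 + (22/25)i


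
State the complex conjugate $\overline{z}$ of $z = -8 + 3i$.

If z = a + bi, then conjugate(z) = a - bi
conjugate(-8 + 3i) = -8 - 3i


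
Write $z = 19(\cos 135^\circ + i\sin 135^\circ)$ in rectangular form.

a = r cos θ = 19 * -sqrt(2)/2 = -19*sqrt(2)/2
b = r sin θ = 19 * sqrt(2)/2 = 19*sqrt(2)/2
z = -19*sqrt(2)/2 + (19*sqrt(2)/2)i


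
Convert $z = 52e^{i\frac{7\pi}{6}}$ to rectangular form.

a = r cos θ = 52 * -sqrt(3)/2 = -26*sqrt(3)
b = r sin θ = 52 * -1/2 = -26
z = -26*sqrt(3) - 26i


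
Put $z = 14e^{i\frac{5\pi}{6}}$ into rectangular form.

a = r cos θ = 14 * -sqrt(3)/2 = -7*sqrt(3)
b = r sin θ = 14 * 1/2 = 7
z = -7*sqrt(3) + 7i


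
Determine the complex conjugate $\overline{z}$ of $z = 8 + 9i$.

If z = a + bi, then conjugate(z) = a - bi
conjugate(8 + 9i) = 8 - 9i


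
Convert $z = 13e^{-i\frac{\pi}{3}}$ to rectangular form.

a = r cos θ = 13 * 1/2 = 13/2
b = r sin θ = 13 * -sqrt(3)/2 = -13*sqrt(3)/2
z = 13/2 - (13*sqrt(3)/2)i


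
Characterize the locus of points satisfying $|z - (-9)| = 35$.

|z - z0| = r describes a circle centered at z0 with radius r
Here z0 = -9 and r = 35
Locus: Circle centered at (-9, 0) with radius 35


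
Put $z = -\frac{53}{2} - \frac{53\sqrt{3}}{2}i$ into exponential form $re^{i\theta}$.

r = |z| = sqrt((-53/2)^2 + (-53*sqrt(3)/2)^2) = sqrt(2809/4 + 8427/4) = sqrt(2809) = 53
θ = arctan(b/a) = arctan(-45.8993/-26.5) (quadrant-adjusted) = 240° = 4π/3
z = 53e^(i*4π/3)


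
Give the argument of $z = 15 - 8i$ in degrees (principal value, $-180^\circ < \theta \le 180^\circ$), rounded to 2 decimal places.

θ = arctan(b/a) = arctan(-8/15) (quadrant-adjusted) = -28.07°


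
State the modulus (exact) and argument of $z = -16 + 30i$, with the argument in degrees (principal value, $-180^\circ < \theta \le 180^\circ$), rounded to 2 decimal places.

|z| = sqrt((-16)^2 + 30^2) = 34
arg(z) = arctan(b/a) = arctan(30/-16) (quadrant-adjusted) = 118.07°


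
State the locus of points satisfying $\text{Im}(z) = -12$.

Im(z) = y where z = x + yi; the equation y = -12 is satisfied by all points with that y-coordinate
Locus: Horizontal line y = -12


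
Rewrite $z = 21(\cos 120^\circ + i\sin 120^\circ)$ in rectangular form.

a = r cos θ = 21 * -1/2 = -21/2
b = r sin θ = 21 * sqrt(3)/2 = 21*sqrt(3)/2
z = -21/2 + (21*sqrt(3)/2)i


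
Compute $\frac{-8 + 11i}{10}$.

Divisor is real, so divide each part by 10:
= -4/5 + (11/10)i


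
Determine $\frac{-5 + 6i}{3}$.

Divisor is real, so divide each part by 3:
= -5/3 + 2i


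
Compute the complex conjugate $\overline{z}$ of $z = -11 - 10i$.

If z = a + bi, then conjugate(z) = a - bi
conjugate(-11 - 10i) = -11 + 10i


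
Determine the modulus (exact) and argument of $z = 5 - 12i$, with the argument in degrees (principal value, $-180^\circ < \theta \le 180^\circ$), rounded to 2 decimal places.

|z| = sqrt(5^2 + (-12)^2) = 13
arg(z) = arctan(b/a) = arctan(-12/5) (quadrant-adjusted) = -67.38°


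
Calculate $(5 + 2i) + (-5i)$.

(5 + 0) + (2 + (-5))i = 5 - 3i


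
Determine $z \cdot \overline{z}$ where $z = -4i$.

z * conjugate(z) = |z|^2 = a^2 + b^2
= 0^2 + (-4)^2 = 16


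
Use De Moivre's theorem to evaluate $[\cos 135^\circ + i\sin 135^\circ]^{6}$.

By De Moivre: z^n = r^n(cos(nθ) + i sin(nθ))
= 1^6(cos(6*135°) + i sin(6*135°))
= 1(cos 90° + i sin 90°)
= i


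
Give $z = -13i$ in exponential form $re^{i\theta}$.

r = |z| = sqrt((0)^2 + (-13)^2) = sqrt(0 + 169) = sqrt(169) = 13
a = 0 and b < 0, so z lies on the negative imaginary axis: θ = -90° = -π/2
z = 13e^(-i*π/2)


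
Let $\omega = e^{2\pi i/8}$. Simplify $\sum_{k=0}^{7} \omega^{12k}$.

Let ζ = ω^12 = e^(2πi·12/8). Since 8 ∤ 12, ζ ≠ 1.
Sum = Σ_{k=0}^{7} ζ^k = (ζ^8 - 1)/(ζ - 1) = (ω^{12·8} - 1)/(ζ - 1) = (1 - 1)/(ζ - 1) = 0


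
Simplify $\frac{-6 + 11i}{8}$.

Divisor is real, so divide each part by 8:
= -3/4 + (11/8)i


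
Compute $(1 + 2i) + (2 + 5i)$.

(1 + 2) + (2 + 5)i = 3 + 7i


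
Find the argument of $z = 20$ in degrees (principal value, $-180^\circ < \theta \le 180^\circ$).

b = 0 and a > 0, so z lies on the positive real axis: θ = 0°


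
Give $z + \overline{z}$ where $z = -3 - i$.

z + conjugate(z) = (a + bi) + (a - bi) = 2a
= 2 * (-3) = -6


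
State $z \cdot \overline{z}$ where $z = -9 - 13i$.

z * conjugate(z) = |z|^2 = a^2 + b^2
= (-9)^2 + (-13)^2 = 250


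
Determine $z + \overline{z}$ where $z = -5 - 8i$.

z + conjugate(z) = (a + bi) + (a - bi) = 2a
= 2 * (-5) = -10


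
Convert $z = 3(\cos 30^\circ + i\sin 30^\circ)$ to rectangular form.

a = r cos θ = 3 * sqrt(3)/2 = 3*sqrt(3)/2
b = r sin θ = 3 * 1/2 = 3/2
z = 3*sqrt(3)/2 + (3/2)i


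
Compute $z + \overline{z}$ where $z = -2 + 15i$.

z + conjugate(z) = (a + bi) + (a - bi) = 2a
= 2 * (-2) = -4


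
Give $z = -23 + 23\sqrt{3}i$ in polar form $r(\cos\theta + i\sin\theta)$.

r = |z| = sqrt(a^2 + b^2) = sqrt((-23)^2 + (23*sqrt(3))^2) = sqrt(529 + 1587) = sqrt(2116) = 46
θ = arctan(b/a) = arctan(39.8372/-23) (quadrant-adjusted) = 120°
z = 46(cos 120° + i sin 120°)


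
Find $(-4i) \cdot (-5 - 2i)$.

(a1*a2 - b1*b2) + (a1*b2 + b1*a2)i
= (0 - 8) + (0 + 20)i
= -8 + 20i


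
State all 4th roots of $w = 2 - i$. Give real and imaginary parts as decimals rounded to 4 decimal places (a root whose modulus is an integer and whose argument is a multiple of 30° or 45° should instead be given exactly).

|w| = sqrt(5) ≈ 2.236068, arg(w) ≈ 333.434949°
Root modulus = sqrt(5)^(1/4) ≈ 1.222845
Root arguments: θ_k = (arg(w) + 360°k)/4 for k = 0, 1, ..., 3
Compute each root as (root modulus)(cos θ_k + i sin θ_k) using full-precision intermediates, then round to 4 decimal places.
Roots: 0.1414 + 1.2146i, -1.2146 + 0.1414i, -0.1414 - 1.2146i, 1.2146 - 0.1414i


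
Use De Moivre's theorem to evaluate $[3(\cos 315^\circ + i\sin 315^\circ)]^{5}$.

By De Moivre: z^n = r^n(cos(nθ) + i sin(nθ))
= 3^5(cos(5*315°) + i sin(5*315°))
= 243(cos 135° + i sin 135°)
= -243*sqrt(2)/2 + (243*sqrt(2)/2)i


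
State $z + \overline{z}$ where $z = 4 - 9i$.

z + conjugate(z) = (a + bi) + (a - bi) = 2a
= 2 * 4 = 8


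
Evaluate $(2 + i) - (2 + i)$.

(2 - 2) + (1 - 1)i = 0


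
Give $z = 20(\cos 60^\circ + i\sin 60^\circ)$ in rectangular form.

a = r cos θ = 20 * 1/2 = 10
b = r sin θ = 20 * sqrt(3)/2 = 10*sqrt(3)
z = 10 + 10*sqrt(3)i


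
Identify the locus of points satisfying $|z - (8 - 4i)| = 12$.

|z - z0| = r describes a circle centered at z0 with radius r
Here z0 = 8 - 4i and r = 12
Locus: Circle centered at (8, -4) with radius 12


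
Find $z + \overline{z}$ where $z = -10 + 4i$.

z + conjugate(z) = (a + bi) + (a - bi) = 2a
= 2 * (-10) = -20


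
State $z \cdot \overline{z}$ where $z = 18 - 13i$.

z * conjugate(z) = |z|^2 = a^2 + b^2
= 18^2 + (-13)^2 = 493


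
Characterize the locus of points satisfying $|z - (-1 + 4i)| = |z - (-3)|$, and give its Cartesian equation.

|z - z1| = |z - z2| means z is equidistant from z1 and z2,
i.e. the perpendicular bisector of the segment from (-1, 4) to (-3, 0) (midpoint (-2, 2)).
With z = x + yi, square both sides:
(x - (-1))^2 + (y - 4)^2 = (x - (-3))^2 + (y - 0)^2
The x^2 and y^2 terms cancel: -4x + (-8)y = 9 - 17 = -8
Simplify: x + 2y = 2
Locus: Perpendicular bisector of the segment from (-1, 4) to (-3, 0): the line x + 2y = 2


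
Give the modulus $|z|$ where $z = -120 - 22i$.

|z| = sqrt(a^2 + b^2) = sqrt((-120)^2 + (-22)^2) = sqrt(14884) = 122


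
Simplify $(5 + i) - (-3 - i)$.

(5 - (-3)) + (1 - (-1))i = 8 + 2i


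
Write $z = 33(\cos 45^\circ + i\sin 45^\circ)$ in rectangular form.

a = r cos θ = 33 * sqrt(2)/2 = 33*sqrt(2)/2
b = r sin θ = 33 * sqrt(2)/2 = 33*sqrt(2)/2
z = 33*sqrt(2)/2 + (33*sqrt(2)/2)i


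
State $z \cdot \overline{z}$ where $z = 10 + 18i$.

z * conjugate(z) = |z|^2 = a^2 + b^2
= 10^2 + 18^2 = 424


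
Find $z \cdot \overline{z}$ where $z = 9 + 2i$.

z * conjugate(z) = |z|^2 = a^2 + b^2
= 9^2 + 2^2 = 85


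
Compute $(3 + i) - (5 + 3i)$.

(3 - 5) + (1 - 3)i = -2 - 2i


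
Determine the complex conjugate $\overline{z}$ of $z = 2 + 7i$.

If z = a + bi, then conjugate(z) = a - bi
conjugate(2 + 7i) = 2 - 7i


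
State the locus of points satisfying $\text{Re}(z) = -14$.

Re(z) = x where z = x + yi; the equation x = -14 is satisfied by all points with that x-coordinate
Locus: Vertical line x = -14


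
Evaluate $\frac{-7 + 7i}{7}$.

Divisor is real, so divide each part by 7:
= -1 + i


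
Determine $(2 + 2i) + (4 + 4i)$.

(2 + 4) + (2 + 4)i = 6 + 6i


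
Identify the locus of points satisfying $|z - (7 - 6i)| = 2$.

|z - z0| = r describes a circle centered at z0 with radius r
Here z0 = 7 - 6i and r = 2
Locus: Circle centered at (7, -6) with radius 2


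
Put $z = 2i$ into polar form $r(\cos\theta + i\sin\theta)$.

r = |z| = sqrt(a^2 + b^2) = sqrt((0)^2 + (2)^2) = sqrt(0 + 4) = sqrt(4) = 2
a = 0 and b > 0, so z lies on the positive imaginary axis: θ = 90°
z = 2(cos 90° + i sin 90°)


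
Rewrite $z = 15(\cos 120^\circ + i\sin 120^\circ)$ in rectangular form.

a = r cos θ = 15 * -1/2 = -15/2
b = r sin θ = 15 * sqrt(3)/2 = 15*sqrt(3)/2
z = -15/2 + (15*sqrt(3)/2)i


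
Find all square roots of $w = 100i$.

|w| = 100, arg(w) = 90°
Root modulus = 100^(1/2) = 10
Root arguments: θ_k = (90° + 360°k)/2 for k = 0, 1, ..., 1
Roots: 5*sqrt(2) + 5*sqrt(2)i, -5*sqrt(2) - 5*sqrt(2)i


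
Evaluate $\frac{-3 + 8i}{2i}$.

Multiply numerator and denominator by conjugate (-2i):
= (-3 + 8i)(-2i) / (0^2 + 2^2)
= (16 + 6i) / 4
Divide through by 2: (8 + 3i) / 2
= 4 + (3/2)i


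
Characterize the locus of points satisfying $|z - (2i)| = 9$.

|z - z0| = r describes a circle centered at z0 with radius r
Here z0 = 2i and r = 9
Locus: Circle centered at (0, 2) with radius 9


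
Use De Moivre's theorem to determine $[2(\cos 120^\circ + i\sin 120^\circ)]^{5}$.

By De Moivre: z^n = r^n(cos(nθ) + i sin(nθ))
= 2^5(cos(5*120°) + i sin(5*120°))
= 32(cos 240° + i sin 240°)
= -16 - 16*sqrt(3)i


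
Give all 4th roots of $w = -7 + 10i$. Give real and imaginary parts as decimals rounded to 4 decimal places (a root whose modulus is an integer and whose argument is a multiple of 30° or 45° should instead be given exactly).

|w| = sqrt(149) ≈ 12.206556, arg(w) ≈ 124.992020°
Root modulus = sqrt(149)^(1/4) ≈ 1.869168
Root arguments: θ_k = (arg(w) + 360°k)/4 for k = 0, 1, ..., 3
Compute each root as (root modulus)(cos θ_k + i sin θ_k) using full-precision intermediates, then round to 4 decimal places.
Roots: 1.5980 + 0.9696i, -0.9696 + 1.5980i, -1.5980 - 0.9696i, 0.9696 - 1.5980i


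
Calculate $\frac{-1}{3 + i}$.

Multiply numerator and denominator by conjugate (3 - i):
= (-1)(3 - i) / (3^2 + 1^2)
= (-3 + i) / 10
= -3/10 + (1/10)i


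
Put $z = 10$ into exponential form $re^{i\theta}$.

r = |z| = sqrt((10)^2 + (0)^2) = sqrt(100 + 0) = sqrt(100) = 10
b = 0 and a > 0, so z lies on the positive real axis: θ = 0
z = 10e^(i*0) = 10


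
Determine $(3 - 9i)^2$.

(a + bi)^2 = a^2 - b^2 + 2abi
= 3^2 - (-9)^2 + 2*3*(-9)i
= -72 - 54i


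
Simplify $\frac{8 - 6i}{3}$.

Divisor is real, so divide each part by 3:
= 8/3 - 2i


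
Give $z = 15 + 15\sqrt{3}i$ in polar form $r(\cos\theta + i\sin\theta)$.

r = |z| = sqrt(a^2 + b^2) = sqrt((15)^2 + (15*sqrt(3))^2) = sqrt(225 + 675) = sqrt(900) = 30
θ = arctan(b/a) = arctan(25.9808/15) (quadrant-adjusted) = 60°
z = 30(cos 60° + i sin 60°)
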